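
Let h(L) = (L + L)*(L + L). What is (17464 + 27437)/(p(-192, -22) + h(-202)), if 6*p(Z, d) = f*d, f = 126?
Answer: 44901/162754 ≈ 0.27588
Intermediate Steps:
h(L) = 4*L² (h(L) = (2*L)*(2*L) = 4*L²)
p(Z, d) = 21*d (p(Z, d) = (126*d)/6 = 21*d)
(17464 + 27437)/(p(-192, -22) + h(-202)) = (17464 + 27437)/(21*(-22) + 4*(-202)²) = 44901/(-462 + 4*40804) = 44901/(-462 + 163216) = 44901/162754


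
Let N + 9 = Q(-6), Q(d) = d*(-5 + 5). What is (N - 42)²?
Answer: 2601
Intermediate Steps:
Q(d) = 0 (Q(d) = d*0 = 0)
N = -9 (N = -9 + 0 = -9)
(N - 42)² = (-9 - 42)² = (-51)² = 2601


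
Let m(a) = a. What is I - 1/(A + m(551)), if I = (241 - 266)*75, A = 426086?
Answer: -799944376/426637 ≈ -1875.0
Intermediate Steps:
I = -1875 (I = -25*75 = -1875)
I - 1/(A + m(551)) = -1875 - 1/(426086 + 551) = -1875 - 1/426637 = -799944376/426637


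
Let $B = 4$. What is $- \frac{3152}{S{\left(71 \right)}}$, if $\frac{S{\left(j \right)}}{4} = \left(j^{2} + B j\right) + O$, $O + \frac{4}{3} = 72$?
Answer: $- \frac{2364}{16187} \approx -0.14604$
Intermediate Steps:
$O = \frac{212}{3}$ ($O = - \frac{4}{3} + 72 = \frac{212}{3} \approx 70.667$)
$S{\left(j \right)} = \frac{848}{3} + 4 j^{2} + 16 j$ ($S{\left(j \right)} = 4 \left(\left(j^{2} + 4 j\right) + \frac{212}{3}\right) = 4 \left(\frac{212}{3} + j^{2} + 4 j\right) = \frac{848}{3} + 4 j^{2} + 16 j$)
$- \frac{3152}{S{\left(71 \right)}} = - \frac{3152}{\frac{848}{3} + 4 \cdot 71^{2} + 16 \cdot 71} = - \frac{3152}{\frac{848}{3} + 4 \cdot 5041 + 1136} = - \frac{3152}{\frac{848}{3} + 20164 + 1136} = - \frac{3152}{\frac{64748}{3}} = \left(-3152\right) \frac{3}{64748} = - \frac{2364}{16187}$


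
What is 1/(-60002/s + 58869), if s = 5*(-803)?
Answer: 4015/236419037 ≈ 1.6983e-5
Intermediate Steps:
s = -4015
1/(-60002/s + 58869) = 1/(-60002/(-4015) + 58869) = 1/(-60002*(-1/4015) + 58869) = 1/(60002/4015 + 58869) = 1/(236419037/4015) = 4015/236419037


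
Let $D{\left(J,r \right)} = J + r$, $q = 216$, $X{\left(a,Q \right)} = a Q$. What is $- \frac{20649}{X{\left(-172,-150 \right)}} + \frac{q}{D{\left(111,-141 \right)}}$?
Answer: $- \frac{68803}{8600} \approx -8.0004$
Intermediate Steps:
$X{\left(a,Q \right)} = Q a$
$- \frac{20649}{X{\left(-172,-150 \right)}} + \frac{q}{D{\left(111,-141 \right)}} = - \frac{20649}{\left(-150\right) \left(-172\right)} + \frac{216}{111 - 141} = - \frac{20649}{25800} + \frac{216}{-30} = \left(-20649\right) \frac{1}{25800} + 216 \left(- \frac{1}{30}\right) = - \frac{6883}{8600} - \frac{36}{5} = - \frac{68803}{8600}$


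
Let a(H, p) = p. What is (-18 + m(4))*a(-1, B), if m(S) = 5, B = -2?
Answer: 26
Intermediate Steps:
(-18 + m(4))*a(-1, B) = (-18 + 5)*(-2) = -13*(-2) = 26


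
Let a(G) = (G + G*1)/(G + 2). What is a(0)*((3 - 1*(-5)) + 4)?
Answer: 0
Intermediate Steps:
a(G) = 2*G/(2 + G) (a(G) = (G + G)/(2 + G) = (2*G)/(2 + G) = 2*G/(2 + G))
a(0)*((3 - 1*(-5)) + 4) = (2*0/(2 + 0))*((3 - 1*(-5)) + 4) = (2*0/2)*((3 + 5) + 4) = (2*0*(½))*(8 + 4) = 0*12 = 0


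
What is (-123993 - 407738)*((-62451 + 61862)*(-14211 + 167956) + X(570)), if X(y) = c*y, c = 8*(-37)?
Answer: 48241042402775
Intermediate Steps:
c = -296
X(y) = -296*y
(-123993 - 407738)*((-62451 + 61862)*(-14211 + 167956) + X(570)) = (-123993 - 407738)*((-62451 + 61862)*(-14211 + 167956) - 296*570) = -531731*(-589*153745 - 168720) = -531731*(-90555805 - 168720) = -531731*(-90724525) = 48241042402775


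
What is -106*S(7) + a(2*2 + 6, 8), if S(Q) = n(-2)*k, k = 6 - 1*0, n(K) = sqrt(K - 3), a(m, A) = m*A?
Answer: 80 - 636*I*sqrt(5) ≈ 80.0 - 1422.1*I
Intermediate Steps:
a(m, A) = A*m
n(K) = sqrt(-3 + K)
k = 6 (k = 6 + 0 = 6)
S(Q) = 6*I*sqrt(5) (S(Q) = sqrt(-3 - 2)*6 = sqrt(-5)*6 = (I*sqrt(5))*6 = 6*I*sqrt(5))
-106*S(7) + a(2*2 + 6, 8) = -636*I*sqrt(5) + 8*(2*2 + 6) = -636*I*sqrt(5) + 8*(4 + 6) = -636*I*sqrt(5) + 8*10 = -636*I*sqrt(5) + 80 = 80 - 636*I*sqrt(5)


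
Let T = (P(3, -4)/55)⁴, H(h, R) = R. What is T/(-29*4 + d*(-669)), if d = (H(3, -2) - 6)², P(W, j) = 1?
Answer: -1/392854632500 ≈ -2.5455e-12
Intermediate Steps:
d = 64 (d = (-2 - 6)² = (-8)² = 64)
T = 1/9150625 (T = (1/55)⁴ = 1/9150625 ≈ 1.0928e-7)
T/(-29*4 + d*(-669)) = 1/(9150625*(-29*4 + 64*(-669))) = 1/(9150625*(-116 - 42816)) = (1/9150625)/(-42932) = (1/9150625)*(-1/42932) = -1/392854632500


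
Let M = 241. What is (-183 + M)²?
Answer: 3364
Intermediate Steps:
(-183 + M)² = (-183 + 241)² = 58² = 3364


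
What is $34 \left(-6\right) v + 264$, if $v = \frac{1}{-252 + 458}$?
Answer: $\frac{27090}{103} \approx 263.01$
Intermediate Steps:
$v = \frac{1}{206} \approx 0.0048544$
$34 \left(-6\right) v + 264 = 34 \left(-6\right) \frac{1}{206} + 264 = \left(-204\right) \frac{1}{206} + 264 = - \frac{102}{103} + 264 = \frac{27090}{103}$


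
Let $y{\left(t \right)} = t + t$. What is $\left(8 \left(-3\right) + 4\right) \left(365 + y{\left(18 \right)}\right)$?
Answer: $-8020$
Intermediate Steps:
$y{\left(t \right)} = 2 t$
$\left(8 \left(-3\right) + 4\right) \left(365 + y{\left(18 \right)}\right) = \left(8 \left(-3\right) + 4\right) \left(365 + 2 \cdot 18\right) = \left(-24 + 4\right) \left(365 + 36\right) = \left(-20\right) 401 = -8020$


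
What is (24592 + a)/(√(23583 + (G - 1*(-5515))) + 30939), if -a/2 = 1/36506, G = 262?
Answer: 816931145925/1027743068549 - 105618300*√1835/1027743068549 ≈ 0.79048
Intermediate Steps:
a = -1/18253 (a = -2/36506 = -2*1/36506 = -1/18253 ≈ -5.4786e-5)
(24592 + a)/(√(23583 + (G - 1*(-5515))) + 30939) = (24592 - 1/18253)/(√(23583 + (262 - 1*(-5515))) + 30939) = 448877775/(18253*(√(23583 + (262 + 5515)) + 30939)) = 448877775/(18253*(√(23583 + 5777) + 30939)) = 448877775/(18253*(√29360 + 30939)) = 448877775/(18253*(4*√1835 + 30939)) = 448877775/(18253*(30939 + 4*√1835))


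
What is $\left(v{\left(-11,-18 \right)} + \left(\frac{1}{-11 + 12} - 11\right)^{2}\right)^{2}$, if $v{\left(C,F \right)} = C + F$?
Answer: $5041$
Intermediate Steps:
$\left(v{\left(-11,-18 \right)} + \left(\frac{1}{-11 + 12} - 11\right)^{2}\right)^{2} = \left(\left(-11 - 18\right) + \left(\frac{1}{-11 + 12} - 11\right)^{2}\right)^{2} = \left(-29 + \left(1^{-1} - 11\right)^{2}\right)^{2} = \left(-29 + \left(1 - 11\right)^{2}\right)^{2} = \left(-29 + \left(-10\right)^{2}\right)^{2} = \left(-29 + 100\right)^{2} = 71^{2} = 5041$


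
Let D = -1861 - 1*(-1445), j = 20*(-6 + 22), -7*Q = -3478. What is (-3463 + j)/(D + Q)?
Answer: -22001/566 ≈ -38.871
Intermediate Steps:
Q = 3478/7 (Q = -1/7*(-3478) = 3478/7 ≈ 496.86)
j = 320 (j = 20*16 = 320)
D = -416 (D = -1861 + 1445 = -416)
(-3463 + j)/(D + Q) = (-3463 + 320)/(-416 + 3478/7) = -3143/566/7 = -3143*7/566 = -22001/566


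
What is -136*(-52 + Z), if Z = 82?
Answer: -4080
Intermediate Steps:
-136*(-52 + Z) = -136*(-52 + 82) = -136*30 = -4080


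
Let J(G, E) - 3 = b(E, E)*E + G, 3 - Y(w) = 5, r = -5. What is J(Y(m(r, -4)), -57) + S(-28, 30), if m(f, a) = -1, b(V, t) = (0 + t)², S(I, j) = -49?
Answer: -185241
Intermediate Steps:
b(V, t) = t²
Y(w) = -2 (Y(w) = 3 - 1*5 = 3 - 5 = -2)
J(G, E) = 3 + G + E³ (J(G, E) = 3 + (E²*E + G) = 3 + (E³ + G) = 3 + (G + E³) = 3 + G + E³)
J(Y(m(r, -4)), -57) + S(-28, 30) = (3 - 2 + (-57)³) - 49 = (3 - 2 - 185193) - 49 = -185192 - 49 = -185241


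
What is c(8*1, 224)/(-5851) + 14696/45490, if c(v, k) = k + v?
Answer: 37716308/133080995 ≈ 0.28341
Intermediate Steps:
c(8*1, 224)/(-5851) + 14696/45490 = (224 + 8*1)/(-5851) + 14696/45490 = (224 + 8)*(-1/5851) + 14696*(1/45490) = 232*(-1/5851) + 7348/22745 = -232/5851 + 7348/22745 = 37716308/133080995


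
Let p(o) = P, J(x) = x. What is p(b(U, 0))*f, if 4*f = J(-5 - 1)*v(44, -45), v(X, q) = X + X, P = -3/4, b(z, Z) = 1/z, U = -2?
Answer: 99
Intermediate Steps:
P = -¾ (P = -3*¼ = -¾ ≈ -0.75000)
v(X, q) = 2*X
p(o) = -¾
f = -132 (f = ((-5 - 1)*(2*44))/4 = (-6*88)/4 = (¼)*(-528) = -132)
p(b(U, 0))*f = -¾*(-132) = 99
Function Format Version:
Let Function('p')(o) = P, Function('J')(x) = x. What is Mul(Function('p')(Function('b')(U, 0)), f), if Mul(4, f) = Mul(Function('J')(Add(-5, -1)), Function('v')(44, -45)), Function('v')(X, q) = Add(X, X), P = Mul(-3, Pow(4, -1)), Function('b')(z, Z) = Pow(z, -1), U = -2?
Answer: 99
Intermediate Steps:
P = Rational(-3, 4) (P = Mul(-3, Rational(1, 4)) = Rational(-3, 4) ≈ -0.75000)
Function('v')(X, q) = Mul(2, X)
Function('p')(o) = Rational(-3, 4)
f = -132 (f = Mul(Rational(1, 4), Mul(Add(-5, -1), Mul(2, 44))) = Mul(Rational(1, 4), Mul(-6, 88)) = Mul(Rational(1, 4), -528) = -132)
Mul(Function('p')(Function('b')(U, 0)), f) = Mul(Rational(-3, 4), -132) = 99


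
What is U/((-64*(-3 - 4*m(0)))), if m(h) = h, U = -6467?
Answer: -6467/192 ≈ -33.682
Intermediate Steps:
U/((-64*(-3 - 4*m(0)))) = -6467*(-1/(64*(-3 - 4*0))) = -6467*(-1/(64*(-3 + 0))) = -6467/((-64*(-3))) = -6467/192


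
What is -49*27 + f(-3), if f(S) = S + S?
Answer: -1329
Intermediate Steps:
f(S) = 2*S
-49*27 + f(-3) = -49*27 + 2*(-3) = -1323 - 6 = -1329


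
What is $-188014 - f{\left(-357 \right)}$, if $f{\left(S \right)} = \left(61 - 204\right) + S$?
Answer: $-187514$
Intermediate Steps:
$f{\left(S \right)} = -143 + S$
$-188014 - f{\left(-357 \right)} = -188014 - \left(-143 - 357\right) = -188014 - -500 = -188014 + 500 = -187514$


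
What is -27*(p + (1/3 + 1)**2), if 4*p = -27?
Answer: 537/4 ≈ 134.25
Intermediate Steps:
p = -27/4 (p = (1/4)*(-27) = -27/4 ≈ -6.7500)
-27*(p + (1/3 + 1)**2) = -27*(-27/4 + (1/3 + 1)**2) = -27*(-27/4 + (4/3)**2) = -27*(-27/4 + 16/9) = -27*(-179/36) = 537/4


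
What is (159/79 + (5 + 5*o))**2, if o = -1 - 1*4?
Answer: 2019241/6241 ≈ 323.54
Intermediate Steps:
o = -5 (o = -1 - 4 = -5)
(159/79 + (5 + 5*o))**2 = (159/79 + (5 + 5*(-5)))**2 = (159*(1/79) + (5 - 25))**2 = (159/79 - 20)**2 = (-1421/79)**2 = 2019241/6241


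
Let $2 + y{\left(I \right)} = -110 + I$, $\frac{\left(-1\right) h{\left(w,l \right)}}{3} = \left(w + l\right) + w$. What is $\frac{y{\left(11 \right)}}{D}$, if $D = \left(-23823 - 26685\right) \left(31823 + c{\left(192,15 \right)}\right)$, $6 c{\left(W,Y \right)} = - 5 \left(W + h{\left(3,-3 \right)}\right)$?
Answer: $\frac{101}{1599613614} \approx 6.314 \cdot 10^{-8}$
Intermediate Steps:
$h{\left(w,l \right)} = - 6 w - 3 l$ ($h{\left(w,l \right)} = - 3 \left(\left(w + l\right) + w\right) = - 3 \left(\left(l + w\right) + w\right) = - 3 \left(l + 2 w\right) = - 6 w - 3 l$)
$c{\left(W,Y \right)} = \frac{15}{2} - \frac{5 W}{6}$ ($c{\left(W,Y \right)} = \frac{\left(-5\right) \left(W - 9\right)}{6} = \frac{\left(-5\right) \left(-9 + W\right)}{6} = \frac{45 - 5 W}{6} = \frac{15}{2} - \frac{5 W}{6}$)
$y{\left(I \right)} = -112 + I$ ($y{\left(I \right)} = -2 + \left(-110 + I\right) = -112 + I$)
$D = -1599613614$ ($D = \left(-23823 - 26685\right) \left(31823 + \left(\frac{15}{2} - 160\right)\right) = - 50508 \left(31823 + \left(\frac{15}{2} - 160\right)\right) = - 50508 \left(31823 - \frac{305}{2}\right) = \left(-50508\right) \frac{63341}{2} = -1599613614$)
$\frac{y{\left(11 \right)}}{D} = \frac{-112 + 11}{-1599613614} = \left(-101\right) \left(- \frac{1}{1599613614}\right) = \frac{101}{1599613614}$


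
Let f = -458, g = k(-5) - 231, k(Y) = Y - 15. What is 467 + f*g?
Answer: 115425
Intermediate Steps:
k(Y) = -15 + Y
g = -251 (g = (-15 - 5) - 231 = -20 - 231 = -251)
467 + f*g = 467 - 458*(-251) = 467 + 114958 = 115425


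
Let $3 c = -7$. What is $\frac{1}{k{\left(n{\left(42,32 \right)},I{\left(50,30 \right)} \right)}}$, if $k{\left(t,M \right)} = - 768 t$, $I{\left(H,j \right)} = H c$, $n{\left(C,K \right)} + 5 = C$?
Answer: $- \frac{1}{28416} \approx -3.5191 \cdot 10^{-5}$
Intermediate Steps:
$c = - \frac{7}{3}$ ($c = \frac{1}{3} \left(-7\right) = - \frac{7}{3} \approx -2.3333$)
$n{\left(C,K \right)} = -5 + C$
$I{\left(H,j \right)} = - \frac{7 H}{3}$ ($I{\left(H,j \right)} = H \left(- \frac{7}{3}\right) = - \frac{7 H}{3}$)
$\frac{1}{k{\left(n{\left(42,32 \right)},I{\left(50,30 \right)} \right)}} = \frac{1}{\left(-768\right) \left(-5 + 42\right)} = \frac{1}{\left(-768\right) 37} = \frac{1}{-28416} = - \frac{1}{28416}$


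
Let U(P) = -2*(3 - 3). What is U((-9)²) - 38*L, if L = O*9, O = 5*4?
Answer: -6840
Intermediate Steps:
O = 20
L = 180 (L = 20*9 = 180)
U(P) = 0 (U(P) = -2*0 = 0)
U((-9)²) - 38*L = 0 - 38*180 = 0 - 6840 = -6840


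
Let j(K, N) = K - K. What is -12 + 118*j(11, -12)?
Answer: -12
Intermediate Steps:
j(K, N) = 0
-12 + 118*j(11, -12) = -12 + 118*0 = -12 + 0 = -12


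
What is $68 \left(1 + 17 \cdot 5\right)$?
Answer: $5848$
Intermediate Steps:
$68 \left(1 + 17 \cdot 5\right) = 68 \left(1 + 85\right) = 68 \cdot 86 = 5848$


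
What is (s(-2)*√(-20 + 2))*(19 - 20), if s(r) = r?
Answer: 6*I*√2 ≈ 8.4853*I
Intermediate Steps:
(s(-2)*√(-20 + 2))*(19 - 20) = (-2*√(-20 + 2))*(19 - 20) = -6*I*√2*(-1) = 6*I*√2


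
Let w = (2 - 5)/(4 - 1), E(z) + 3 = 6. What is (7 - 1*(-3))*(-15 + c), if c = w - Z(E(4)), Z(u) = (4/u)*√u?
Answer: -160 - 40*√3/3 ≈ -183.09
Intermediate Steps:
E(z) = 3 (E(z) = -3 + 6 = 3)
w = -1 (w = -3/3 = -3*⅓ = -1)
Z(u) = 4/√u
c = -1 - 4*√3/3 (c = -1 - 4/√3 = -1 - 4*√3/3 ≈ -3.3094)
(7 - 1*(-3))*(-15 + c) = (7 - 1*(-3))*(-15 + (-1 - 4*√3/3)) = (7 + 3)*(-16 - 4*√3/3) = 10*(-16 - 4*√3/3) = -160 - 40*√3/3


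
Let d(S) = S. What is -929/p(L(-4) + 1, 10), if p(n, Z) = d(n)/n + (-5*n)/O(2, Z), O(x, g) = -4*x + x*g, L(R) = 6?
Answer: 11148/23 ≈ 484.70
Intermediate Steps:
O(x, g) = -4*x + g*x
p(n, Z) = 1 - 5*n/(-8 + 2*Z) (p(n, Z) = n/n + (-5*n)/((2*(-4 + Z))) = 1 + (-5*n)/(-8 + 2*Z) = 1 - 5*n/(-8 + 2*Z))
-929/p(L(-4) + 1, 10) = -929*(-4 + 10)/(-4 + 10 - 5*(6 + 1)/2) = -929*6/(-4 + 10 - 5/2*7) = -929*6/(-4 + 10 - 35/2) = -929/((1/6)*(-23/2)) = -929/(-23/12) = -929*(-12/23) = 11148/23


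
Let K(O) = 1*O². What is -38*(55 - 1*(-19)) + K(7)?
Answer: -2763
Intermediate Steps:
K(O) = O²
-38*(55 - 1*(-19)) + K(7) = -38*(55 - 1*(-19)) + 7² = -38*(55 + 19) + 49 = -38*74 + 49 = -2812 + 49 = -2763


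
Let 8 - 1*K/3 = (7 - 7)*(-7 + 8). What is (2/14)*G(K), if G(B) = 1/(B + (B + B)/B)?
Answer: 1/182 ≈ 0.0054945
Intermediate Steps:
K = 24 (K = 24 - 3*(7 - 7)*(-7 + 8) = 24 - 0 = 24 - 3*0 = 24 + 0 = 24)
G(B) = 1/(2 + B) (G(B) = 1/(B + (2*B)/B) = 1/(B + 2) = 1/(2 + B))
(2/14)*G(K) = (2/14)/(2 + 24) = (2*(1/14))/26 = (1/7)*(1/26) = 1/182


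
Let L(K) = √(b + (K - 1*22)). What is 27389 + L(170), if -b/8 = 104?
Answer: 27389 + 6*I*√19 ≈ 27389.0 + 26.153*I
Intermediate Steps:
b = -832 (b = -8*104 = -832)
L(K) = √(-854 + K) (L(K) = √(-832 + (K - 1*22)) = √(-832 + (K - 22)) = √(-832 + (-22 + K)) = √(-854 + K))
27389 + L(170) = 27389 + √(-854 + 170) = 27389 + √(-684) = 27389 + 6*I*√19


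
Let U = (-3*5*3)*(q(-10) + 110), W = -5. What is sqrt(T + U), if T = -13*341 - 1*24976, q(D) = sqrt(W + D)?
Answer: sqrt(-34359 - 45*I*sqrt(15)) ≈ 0.4701 - 185.36*I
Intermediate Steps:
q(D) = sqrt(-5 + D)
U = -4950 - 45*I*sqrt(15) (U = (-3*5*3)*(sqrt(-5 - 10) + 110) = (-15*3)*(sqrt(-15) + 110) = -45*(I*sqrt(15) + 110) = -45*(110 + I*sqrt(15)) = -4950 - 45*I*sqrt(15) ≈ -4950.0 - 174.28*I)
T = -29409 (T = -4433 - 24976 = -29409)
sqrt(T + U) = sqrt(-29409 + (-4950 - 45*I*sqrt(15))) = sqrt(-34359 - 45*I*sqrt(15))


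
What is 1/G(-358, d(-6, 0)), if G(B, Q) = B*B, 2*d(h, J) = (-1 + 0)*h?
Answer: 1/128164 ≈ 7.8025e-6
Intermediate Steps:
d(h, J) = -h/2 (d(h, J) = ((-1 + 0)*h)/2 = (-h)/2 = -h/2)
G(B, Q) = B**2
1/G(-358, d(-6, 0)) = 1/((-358)**2) = 1/128164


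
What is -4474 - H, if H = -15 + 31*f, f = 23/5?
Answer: -23008/5 ≈ -4601.6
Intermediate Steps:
f = 23/5 (f = 23*(⅕) = 23/5 ≈ 4.6000)
H = 638/5 (H = -15 + 31*(23/5) = -15 + 713/5 = 638/5 ≈ 127.60)
-4474 - H = -4474 - 1*638/5 = -4474 - 638/5 = -23008/5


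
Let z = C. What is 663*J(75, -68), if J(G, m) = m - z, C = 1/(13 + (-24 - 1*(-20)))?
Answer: -135473/3 ≈ -45158.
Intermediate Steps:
C = ⅑ (C = 1/(13 + (-24 + 20)) = 1/(13 - 4) = 1/9 = ⅑ ≈ 0.11111)
z = ⅑ ≈ 0.11111
J(G, m) = -⅑ + m (J(G, m) = m - 1*⅑ = m - ⅑ = -⅑ + m)
663*J(75, -68) = 663*(-⅑ - 68) = 663*(-613/9) = -135473/3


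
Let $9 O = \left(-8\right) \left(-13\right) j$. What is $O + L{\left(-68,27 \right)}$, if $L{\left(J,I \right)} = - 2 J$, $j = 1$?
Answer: $\frac{1328}{9} \approx 147.56$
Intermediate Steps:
$O = \frac{104}{9}$ ($O = \frac{\left(-8\right) \left(-13\right) 1}{9} = \frac{104 \cdot 1}{9} = \frac{1}{9} \cdot 104 = \frac{104}{9} \approx 11.556$)
$O + L{\left(-68,27 \right)} = \frac{104}{9} - -136 = \frac{104}{9} + 136 = \frac{1328}{9}$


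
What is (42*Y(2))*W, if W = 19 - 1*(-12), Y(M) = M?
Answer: 2604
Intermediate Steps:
W = 31 (W = 19 + 12 = 31)
(42*Y(2))*W = (42*2)*31 = 84*31 = 2604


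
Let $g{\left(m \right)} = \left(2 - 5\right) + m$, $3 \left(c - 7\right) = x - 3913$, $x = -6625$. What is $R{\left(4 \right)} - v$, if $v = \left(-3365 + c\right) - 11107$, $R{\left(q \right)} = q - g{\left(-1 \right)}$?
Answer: $\frac{53957}{3} \approx 17986.0$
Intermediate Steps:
$c = - \frac{10517}{3}$ ($c = 7 + \frac{-6625 - 3913}{3} = 7 + \frac{1}{3} \left(-10538\right) = 7 - \frac{10538}{3} = - \frac{10517}{3} \approx -3505.7$)
$g{\left(m \right)} = -3 + m$
$R{\left(q \right)} = 4 + q$ ($R{\left(q \right)} = q - \left(-3 - 1\right) = q - -4 = q + 4 = 4 + q$)
$v = - \frac{53933}{3}$ ($v = \left(-3365 - \frac{10517}{3}\right) - 11107 = - \frac{20612}{3} - 11107 = - \frac{53933}{3} \approx -17978.0$)
$R{\left(4 \right)} - v = \left(4 + 4\right) - - \frac{53933}{3} = 8 + \frac{53933}{3} = \frac{53957}{3}$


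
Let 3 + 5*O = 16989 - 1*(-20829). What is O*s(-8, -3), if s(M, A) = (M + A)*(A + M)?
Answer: 915123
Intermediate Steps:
s(M, A) = (A + M)**2 (s(M, A) = (A + M)*(A + M) = (A + M)**2)
O = 7563 (O = -3/5 + (16989 - 1*(-20829))/5 = -3/5 + (16989 + 20829)/5 = -3/5 + (1/5)*37818 = -3/5 + 37818/5 = 7563)
O*s(-8, -3) = 7563*(-3 - 8)**2 = 7563*(-11)**2 = 7563*121 = 915123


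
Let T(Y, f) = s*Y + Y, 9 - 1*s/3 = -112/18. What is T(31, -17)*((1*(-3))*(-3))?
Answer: 13020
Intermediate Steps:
s = 137/3 (s = 27 - (-336)/18 = 27 - 3*(-56/9) = 27 + 56/3 = 137/3 ≈ 45.667)
T(Y, f) = 140*Y/3 (T(Y, f) = 137*Y/3 + Y = 140*Y/3)
T(31, -17)*((1*(-3))*(-3)) = ((140/3)*31)*((1*(-3))*(-3)) = 4340*(-3*(-3))/3 = (4340/3)*9 = 13020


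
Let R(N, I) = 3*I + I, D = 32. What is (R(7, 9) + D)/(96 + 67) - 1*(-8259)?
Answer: 1346285/163 ≈ 8259.4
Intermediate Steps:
R(N, I) = 4*I
(R(7, 9) + D)/(96 + 67) - 1*(-8259) = (4*9 + 32)/(96 + 67) - 1*(-8259) = (36 + 32)/163 + 8259 = (1/163)*68 + 8259 = 68/163 + 8259 = 1346285/163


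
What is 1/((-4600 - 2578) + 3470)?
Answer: -1/3708 ≈ -0.00026969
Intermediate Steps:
1/((-4600 - 2578) + 3470) = 1/(-7178 + 3470) = 1/(-3708) = -1/3708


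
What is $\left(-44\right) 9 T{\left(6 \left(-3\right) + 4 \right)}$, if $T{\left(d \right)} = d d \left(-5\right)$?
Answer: $388080$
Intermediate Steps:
$T{\left(d \right)} = - 5 d^{2}$ ($T{\left(d \right)} = d^{2} \left(-5\right) = - 5 d^{2}$)
$\left(-44\right) 9 T{\left(6 \left(-3\right) + 4 \right)} = \left(-44\right) 9 \left(- 5 \left(6 \left(-3\right) + 4\right)^{2}\right) = - 396 \left(- 5 \left(-18 + 4\right)^{2}\right) = - 396 \left(- 5 \left(-14\right)^{2}\right) = - 396 \left(\left(-5\right) 196\right) = \left(-396\right) \left(-980\right) = 388080$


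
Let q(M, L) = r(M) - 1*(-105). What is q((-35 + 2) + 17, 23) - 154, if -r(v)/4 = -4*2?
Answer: -17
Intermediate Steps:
r(v) = 32 (r(v) = -(-16)*2 = -4*(-8) = 32)
q(M, L) = 137 (q(M, L) = 32 - 1*(-105) = 32 + 105 = 137)
q((-35 + 2) + 17, 23) - 154 = 137 - 154 = -17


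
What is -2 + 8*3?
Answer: 22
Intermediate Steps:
-2 + 8*3 = -2 + 24 = 22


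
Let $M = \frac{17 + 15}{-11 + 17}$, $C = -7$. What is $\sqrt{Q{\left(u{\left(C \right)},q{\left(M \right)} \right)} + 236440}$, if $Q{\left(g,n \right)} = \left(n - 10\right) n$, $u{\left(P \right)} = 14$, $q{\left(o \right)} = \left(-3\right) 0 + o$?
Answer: $\frac{2 \sqrt{531934}}{3} \approx 486.23$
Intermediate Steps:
$M = \frac{16}{3}$ ($M = \frac{32}{6} = 32 \cdot \frac{1}{6} = \frac{16}{3} \approx 5.3333$)
$q{\left(o \right)} = o$ ($q{\left(o \right)} = 0 + o = o$)
$Q{\left(g,n \right)} = n \left(-10 + n\right)$ ($Q{\left(g,n \right)} = \left(-10 + n\right) n = n \left(-10 + n\right)$)
$\sqrt{Q{\left(u{\left(C \right)},q{\left(M \right)} \right)} + 236440} = \sqrt{\frac{16 \left(-10 + \frac{16}{3}\right)}{3} + 236440} = \sqrt{\frac{16}{3} \left(- \frac{14}{3}\right) + 236440} = \sqrt{- \frac{224}{9} + 236440} = \sqrt{\frac{2127736}{9}} = \frac{2 \sqrt{531934}}{3}$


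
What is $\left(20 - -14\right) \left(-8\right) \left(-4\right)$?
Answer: $1088$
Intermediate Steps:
$\left(20 - -14\right) \left(-8\right) \left(-4\right) = \left(20 + 14\right) \left(-8\right) \left(-4\right) = 34 \left(-8\right) \left(-4\right) = \left(-272\right) \left(-4\right) = 1088$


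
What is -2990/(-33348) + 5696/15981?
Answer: 269539/604234 ≈ 0.44608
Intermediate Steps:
-2990/(-33348) + 5696/15981 = -2990*(-1/33348) + 5696*(1/15981) = 1495/16674 + 5696/15981 = 269539/604234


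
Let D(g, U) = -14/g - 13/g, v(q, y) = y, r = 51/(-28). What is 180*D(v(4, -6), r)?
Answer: 810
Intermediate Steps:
r = -51/28 (r = 51*(-1/28) = -51/28 ≈ -1.8214)
D(g, U) = -27/g
180*D(v(4, -6), r) = 180*(-27/(-6)) = 180*(-27*(-⅙)) = 180*(9/2) = 810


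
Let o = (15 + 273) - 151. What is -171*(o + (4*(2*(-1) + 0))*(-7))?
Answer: -33003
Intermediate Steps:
o = 137 (o = 288 - 151 = 137)
-171*(o + (4*(2*(-1) + 0))*(-7)) = -171*(137 + (4*(2*(-1) + 0))*(-7)) = -171*(137 + (4*(-2 + 0))*(-7)) = -171*(137 + (4*(-2))*(-7)) = -171*(137 - 8*(-7)) = -171*(137 + 56) = -171*193 = -33003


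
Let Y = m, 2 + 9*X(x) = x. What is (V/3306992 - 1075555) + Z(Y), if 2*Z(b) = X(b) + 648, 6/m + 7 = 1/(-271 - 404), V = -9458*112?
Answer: -9452601706642139/8791224858 ≈ -1.0752e+6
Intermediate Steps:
X(x) = -2/9 + x/9
V = -1059296
m = -2025/2363 (m = 6/(-7 + 1/(-271 - 404)) = 6/(-7 + 1/(-675)) = 6/(-7 - 1/675) = 6/(-4726/675) = 6*(-675/4726) = -2025/2363 ≈ -0.85696)
Y = -2025/2363 ≈ -0.85696
Z(b) = 2915/9 + b/18 (Z(b) = ((-2/9 + b/9) + 648)/2 = (5830/9 + b/9)/2 = 2915/9 + b/18)
(V/3306992 - 1075555) + Z(Y) = (-1059296/3306992 - 1075555) + (2915/9 + (1/18)*(-2025/2363)) = (-1059296*1/3306992 - 1075555) + (2915/9 - 225/4726) = (-66206/206687 - 1075555) + 13774265/42534 = -222303302491/206687 + 13774265/42534 = -9452601706642139/8791224858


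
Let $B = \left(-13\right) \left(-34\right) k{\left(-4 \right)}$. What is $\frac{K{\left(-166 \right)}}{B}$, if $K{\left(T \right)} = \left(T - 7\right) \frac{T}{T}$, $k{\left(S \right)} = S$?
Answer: $\frac{173}{1768} \approx 0.097851$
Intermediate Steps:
$K{\left(T \right)} = -7 + T$ ($K{\left(T \right)} = \left(-7 + T\right) 1 = -7 + T$)
$B = -1768$ ($B = \left(-13\right) \left(-34\right) \left(-4\right) = 442 \left(-4\right) = -1768$)
$\frac{K{\left(-166 \right)}}{B} = \frac{-7 - 166}{-1768} = \left(-173\right) \left(- \frac{1}{1768}\right) = \frac{173}{1768}$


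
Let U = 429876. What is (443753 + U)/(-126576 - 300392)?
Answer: -873629/426968 ≈ -2.0461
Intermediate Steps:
(443753 + U)/(-126576 - 300392) = (443753 + 429876)/(-126576 - 300392) = 873629/(-426968) = 873629*(-1/426968) = -873629/426968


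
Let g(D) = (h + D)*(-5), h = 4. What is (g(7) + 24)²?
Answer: 961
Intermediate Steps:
g(D) = -20 - 5*D (g(D) = (4 + D)*(-5) = -20 - 5*D)
(g(7) + 24)² = ((-20 - 5*7) + 24)² = ((-20 - 35) + 24)² = (-55 + 24)² = (-31)² = 961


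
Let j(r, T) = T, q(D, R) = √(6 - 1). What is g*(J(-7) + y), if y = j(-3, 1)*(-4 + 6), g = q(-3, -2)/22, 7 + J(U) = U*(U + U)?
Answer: 93*√5/22 ≈ 9.4525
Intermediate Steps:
q(D, R) = √5
J(U) = -7 + 2*U² (J(U) = -7 + U*(U + U) = -7 + U*(2*U) = -7 + 2*U²)
g = √5/22 ≈ 0.10164
y = 2 (y = 1*(-4 + 6) = 1*2 = 2)
g*(J(-7) + y) = (√5/22)*((-7 + 2*(-7)²) + 2) = (√5/22)*((-7 + 2*49) + 2) = (√5/22)*((-7 + 98) + 2) = (√5/22)*(91 + 2) = (√5/22)*93 = 93*√5/22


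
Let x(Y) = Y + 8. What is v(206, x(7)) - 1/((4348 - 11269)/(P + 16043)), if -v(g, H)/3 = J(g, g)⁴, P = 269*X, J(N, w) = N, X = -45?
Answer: -37390303071310/6921 ≈ -5.4024e+9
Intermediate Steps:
P = -12105 (P = 269*(-45) = -12105)
x(Y) = 8 + Y
v(g, H) = -3*g⁴
v(206, x(7)) - 1/((4348 - 11269)/(P + 16043)) = -3*206⁴ - 1/((4348 - 11269)/(-12105 + 16043)) = -3*1800814096 - 1/((-6921/3938)) = -5402442288 - 1/((-6921*1/3938)) = -5402442288 - 1/(-6921/3938) = -5402442288 - 1*(-3938/6921) = -5402442288 + 3938/6921 = -37390303071310/6921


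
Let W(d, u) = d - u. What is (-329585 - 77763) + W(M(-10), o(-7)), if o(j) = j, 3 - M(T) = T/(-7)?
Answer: -2851376/7 ≈ -4.0734e+5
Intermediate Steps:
M(T) = 3 + T/7 (M(T) = 3 - T/(-7) = 3 - T*(-1)/7 = 3 - (-1)*T/7 = 3 + T/7)
(-329585 - 77763) + W(M(-10), o(-7)) = (-329585 - 77763) + ((3 + (⅐)*(-10)) - 1*(-7)) = -407348 + ((3 - 10/7) + 7) = -407348 + (11/7 + 7) = -407348 + 60/7 = -2851376/7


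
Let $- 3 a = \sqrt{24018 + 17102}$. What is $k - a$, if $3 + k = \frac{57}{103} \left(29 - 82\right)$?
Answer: $- \frac{3330}{103} + \frac{4 \sqrt{2570}}{3} \approx 35.263$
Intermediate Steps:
$a = - \frac{4 \sqrt{2570}}{3}$ ($a = - \frac{\sqrt{24018 + 17102}}{3} = - \frac{\sqrt{41120}}{3} = - \frac{4 \sqrt{2570}}{3} \approx -67.594$)
$k = - \frac{3330}{103}$ ($k = -3 + \frac{57}{103} \left(29 - 82\right) = -3 + 57 \cdot \frac{1}{103} \left(-53\right) = -3 + \frac{57}{103} \left(-53\right) = -3 - \frac{3021}{103} = - \frac{3330}{103} \approx -32.33$)
$k - a = - \frac{3330}{103} - - \frac{4 \sqrt{2570}}{3} = - \frac{3330}{103} + \frac{4 \sqrt{2570}}{3}$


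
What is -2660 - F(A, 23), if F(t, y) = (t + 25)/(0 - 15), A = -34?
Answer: -13303/5 ≈ -2660.6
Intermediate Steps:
F(t, y) = -5/3 - t/15 (F(t, y) = (25 + t)/(-15) = (25 + t)*(-1/15) = -5/3 - t/15)
-2660 - F(A, 23) = -2660 - (-5/3 - 1/15*(-34)) = -2660 - (-5/3 + 34/15) = -2660 - 1*3/5 = -2660 - 3/5 = -13303/5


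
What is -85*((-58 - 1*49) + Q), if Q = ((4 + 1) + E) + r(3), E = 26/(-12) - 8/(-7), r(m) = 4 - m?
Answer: 364225/42 ≈ 8672.0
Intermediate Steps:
E = -43/42 (E = 26*(-1/12) - 8*(-1/7) = -13/6 + 8/7 = -43/42 ≈ -1.0238)
Q = 209/42 (Q = ((4 + 1) - 43/42) + (4 - 1*3) = (5 - 43/42) + (4 - 3) = 167/42 + 1 = 209/42 ≈ 4.9762)
-85*((-58 - 1*49) + Q) = -85*((-58 - 1*49) + 209/42) = -85*((-58 - 49) + 209/42) = -85*(-107 + 209/42) = -85*(-4285/42) = 364225/42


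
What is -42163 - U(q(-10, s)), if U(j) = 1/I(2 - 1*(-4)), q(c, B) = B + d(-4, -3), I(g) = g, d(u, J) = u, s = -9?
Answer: -252979/6 ≈ -42163.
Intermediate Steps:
q(c, B) = -4 + B (q(c, B) = B - 4 = -4 + B)
U(j) = ⅙ (U(j) = 1/(2 - 1*(-4)) = 1/(2 + 4) = 1/6 = ⅙)
-42163 - U(q(-10, s)) = -42163 - 1*⅙ = -42163 - ⅙ = -252979/6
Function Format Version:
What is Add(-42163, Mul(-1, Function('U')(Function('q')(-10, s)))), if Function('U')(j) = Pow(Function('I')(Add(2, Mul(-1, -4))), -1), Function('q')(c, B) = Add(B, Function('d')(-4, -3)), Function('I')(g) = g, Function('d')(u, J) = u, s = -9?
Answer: Rational(-252979, 6) ≈ -42163.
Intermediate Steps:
Function('q')(c, B) = Add(-4, B) (Function('q')(c, B) = Add(B, -4) = Add(-4, B))
Function('U')(j) = Rational(1, 6) (Function('U')(j) = Pow(Add(2, Mul(-1, -4)), -1) = Pow(Add(2, 4), -1) = Pow(6, -1) = Rational(1, 6))
Add(-42163, Mul(-1, Function('U')(Function('q')(-10, s)))) = Add(-42163, Mul(-1, Rational(1, 6))) = Add(-42163, Rational(-1, 6)) = Rational(-252979, 6)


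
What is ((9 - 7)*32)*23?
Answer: 1472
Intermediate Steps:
((9 - 7)*32)*23 = (2*32)*23 = 64*23 = 1472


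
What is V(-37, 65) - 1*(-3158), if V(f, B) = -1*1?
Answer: 3157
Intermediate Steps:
V(f, B) = -1
V(-37, 65) - 1*(-3158) = -1 - 1*(-3158) = -1 + 3158 = 3157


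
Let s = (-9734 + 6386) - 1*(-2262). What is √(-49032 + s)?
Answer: I*√50118 ≈ 223.87*I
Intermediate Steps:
s = -1086 (s = -3348 + 2262 = -1086)
√(-49032 + s) = √(-49032 - 1086) = √(-50118) = I*√50118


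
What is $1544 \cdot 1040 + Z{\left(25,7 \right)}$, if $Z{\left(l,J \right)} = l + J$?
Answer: $1605792$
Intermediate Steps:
$Z{\left(l,J \right)} = J + l$
$1544 \cdot 1040 + Z{\left(25,7 \right)} = 1544 \cdot 1040 + \left(7 + 25\right) = 1605760 + 32 = 1605792$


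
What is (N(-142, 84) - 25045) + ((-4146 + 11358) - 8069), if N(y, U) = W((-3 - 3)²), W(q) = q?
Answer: -25866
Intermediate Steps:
N(y, U) = 36 (N(y, U) = (-3 - 3)² = (-6)² = 36)
(N(-142, 84) - 25045) + ((-4146 + 11358) - 8069) = (36 - 25045) + ((-4146 + 11358) - 8069) = -25009 + (7212 - 8069) = -25009 - 857 = -25866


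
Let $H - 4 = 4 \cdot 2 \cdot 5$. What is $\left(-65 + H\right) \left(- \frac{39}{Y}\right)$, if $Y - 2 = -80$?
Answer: $- \frac{21}{2} \approx -10.5$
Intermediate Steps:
$Y = -78$ ($Y = 2 - 80 = -78$)
$H = 44$ ($H = 4 + 4 \cdot 2 \cdot 5 = 4 + 8 \cdot 5 = 4 + 40 = 44$)
$\left(-65 + H\right) \left(- \frac{39}{Y}\right) = \left(-65 + 44\right) \left(- \frac{39}{-78}\right) = - 21 \left(\left(-39\right) \left(- \frac{1}{78}\right)\right) = \left(-21\right) \frac{1}{2} = - \frac{21}{2}$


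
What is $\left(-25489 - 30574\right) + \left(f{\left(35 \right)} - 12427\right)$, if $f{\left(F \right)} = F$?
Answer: $-68455$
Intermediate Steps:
$\left(-25489 - 30574\right) + \left(f{\left(35 \right)} - 12427\right) = \left(-25489 - 30574\right) + \left(35 - 12427\right) = -56063 - 12392 = -68455$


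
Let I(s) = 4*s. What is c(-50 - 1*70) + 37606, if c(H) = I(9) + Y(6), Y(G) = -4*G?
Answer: 37618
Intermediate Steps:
c(H) = 12 (c(H) = 4*9 - 4*6 = 36 - 24 = 12)
c(-50 - 1*70) + 37606 = 12 + 37606 = 37618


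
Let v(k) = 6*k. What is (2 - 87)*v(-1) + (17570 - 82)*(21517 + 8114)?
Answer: 518187438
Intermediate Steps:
(2 - 87)*v(-1) + (17570 - 82)*(21517 + 8114) = (2 - 87)*(6*(-1)) + (17570 - 82)*(21517 + 8114) = -85*(-6) + 17488*29631 = 510 + 518186928 = 518187438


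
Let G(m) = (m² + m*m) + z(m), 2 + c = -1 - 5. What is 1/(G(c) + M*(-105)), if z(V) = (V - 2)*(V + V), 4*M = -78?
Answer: 2/4671 ≈ 0.00042817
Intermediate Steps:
M = -39/2 (M = (¼)*(-78) = -39/2 ≈ -19.500)
z(V) = 2*V*(-2 + V) (z(V) = (-2 + V)*(2*V) = 2*V*(-2 + V))
c = -8 (c = -2 + (-1 - 5) = -2 - 6 = -8)
G(m) = 2*m² + 2*m*(-2 + m) (G(m) = (m² + m*m) + 2*m*(-2 + m) = (m² + m²) + 2*m*(-2 + m) = 2*m² + 2*m*(-2 + m))
1/(G(c) + M*(-105)) = 1/(4*(-8)*(-1 - 8) - 39/2*(-105)) = 1/(4*(-8)*(-9) + 4095/2) = 1/(288 + 4095/2) = 1/(4671/2) = 2/4671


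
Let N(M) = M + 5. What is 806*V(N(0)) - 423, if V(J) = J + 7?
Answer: 9249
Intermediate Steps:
N(M) = 5 + M
V(J) = 7 + J
806*V(N(0)) - 423 = 806*(7 + (5 + 0)) - 423 = 806*(7 + 5) - 423 = 806*12 - 423 = 9672 - 423 = 9249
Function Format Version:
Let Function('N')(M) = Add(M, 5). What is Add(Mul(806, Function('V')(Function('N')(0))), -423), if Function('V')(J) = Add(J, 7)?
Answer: 9249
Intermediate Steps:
Function('N')(M) = Add(5, M)
Function('V')(J) = Add(7, J)
Add(Mul(806, Function('V')(Function('N')(0))), -423) = Add(Mul(806, Add(7, Add(5, 0))), -423) = Add(Mul(806, Add(7, 5)), -423) = Add(Mul(806, 12), -423) = Add(9672, -423) = 9249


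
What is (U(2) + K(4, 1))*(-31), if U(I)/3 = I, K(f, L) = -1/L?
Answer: -155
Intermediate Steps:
U(I) = 3*I
(U(2) + K(4, 1))*(-31) = (3*2 - 1/1)*(-31) = (6 - 1*1)*(-31) = (6 - 1)*(-31) = 5*(-31) = -155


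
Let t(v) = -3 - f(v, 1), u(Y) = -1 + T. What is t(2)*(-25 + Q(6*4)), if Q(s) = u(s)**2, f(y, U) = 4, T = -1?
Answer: 147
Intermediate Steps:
u(Y) = -2 (u(Y) = -1 - 1 = -2)
t(v) = -7 (t(v) = -3 - 1*4 = -3 - 4 = -7)
Q(s) = 4 (Q(s) = (-2)**2 = 4)
t(2)*(-25 + Q(6*4)) = -7*(-25 + 4) = -7*(-21) = 147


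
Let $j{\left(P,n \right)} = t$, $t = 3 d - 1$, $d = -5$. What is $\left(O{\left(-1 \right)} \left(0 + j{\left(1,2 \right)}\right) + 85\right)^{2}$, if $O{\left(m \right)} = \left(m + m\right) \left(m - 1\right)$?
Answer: $441$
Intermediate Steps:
$t = -16$ ($t = 3 \left(-5\right) - 1 = -15 - 1 = -16$)
$j{\left(P,n \right)} = -16$
$O{\left(m \right)} = 2 m \left(-1 + m\right)$
$\left(O{\left(-1 \right)} \left(0 + j{\left(1,2 \right)}\right) + 85\right)^{2} = \left(2 \left(-1\right) \left(-1 - 1\right) \left(0 - 16\right) + 85\right)^{2} = \left(2 \left(-1\right) \left(-2\right) \left(-16\right) + 85\right)^{2} = \left(4 \left(-16\right) + 85\right)^{2} = \left(-64 + 85\right)^{2} = 21^{2} = 441$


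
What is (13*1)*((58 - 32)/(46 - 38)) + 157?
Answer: 797/4 ≈ 199.25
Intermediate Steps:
(13*1)*((58 - 32)/(46 - 38)) + 157 = 13*(26/8) + 157 = 13*(26*(⅛)) + 157 = 13*(13/4) + 157 = 169/4 + 157 = 797/4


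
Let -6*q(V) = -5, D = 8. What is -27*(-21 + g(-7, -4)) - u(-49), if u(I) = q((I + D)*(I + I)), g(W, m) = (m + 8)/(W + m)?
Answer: 38015/66 ≈ 575.98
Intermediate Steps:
g(W, m) = (8 + m)/(W + m)
q(V) = ⅚ (q(V) = -⅙*(-5) = ⅚)
u(I) = ⅚
-27*(-21 + g(-7, -4)) - u(-49) = -27*(-21 + (8 - 4)/(-7 - 4)) - 1*⅚ = -27*(-21 + 4/(-11)) - ⅚ = -27*(-21 - 1/11*4) - ⅚ = -27*(-21 - 4/11) - ⅚ = -27*(-235/11) - ⅚ = 6345/11 - ⅚ = 38015/66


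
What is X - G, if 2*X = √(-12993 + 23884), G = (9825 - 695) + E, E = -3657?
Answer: -5473 + √10891/2 ≈ -5420.8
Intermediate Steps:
G = 5473 (G = (9825 - 695) - 3657 = 9130 - 3657 = 5473)
X = √10891/2 (X = √(-12993 + 23884)/2 = √10891/2 ≈ 52.180)
X - G = √10891/2 - 1*5473 = √10891/2 - 5473 = -5473 + √10891/2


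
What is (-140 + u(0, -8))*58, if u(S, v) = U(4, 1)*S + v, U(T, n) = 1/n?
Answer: -8584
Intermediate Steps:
u(S, v) = S + v (u(S, v) = S/1 + v = 1*S + v = S + v)
(-140 + u(0, -8))*58 = (-140 + (0 - 8))*58 = (-140 - 8)*58 = -148*58 = -8584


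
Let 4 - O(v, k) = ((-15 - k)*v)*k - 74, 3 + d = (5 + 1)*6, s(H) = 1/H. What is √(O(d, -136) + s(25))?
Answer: √13578151/5 ≈ 736.97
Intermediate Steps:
d = 33 (d = -3 + (5 + 1)*6 = -3 + 6*6 = -3 + 36 = 33)
O(v, k) = 78 - k*v*(-15 - k) (O(v, k) = 4 - (((-15 - k)*v)*k - 74) = 4 - ((v*(-15 - k))*k - 74) = 4 - (k*v*(-15 - k) - 74) = 4 - (-74 + k*v*(-15 - k)) = 4 + (74 - k*v*(-15 - k)) = 78 - k*v*(-15 - k))
√(O(d, -136) + s(25)) = √((78 + 33*(-136)² + 15*(-136)*33) + 1/25) = √((78 + 33*18496 - 67320) + 1/25) = √((78 + 610368 - 67320) + 1/25) = √(543126 + 1/25) = √(13578151/25) = √13578151/5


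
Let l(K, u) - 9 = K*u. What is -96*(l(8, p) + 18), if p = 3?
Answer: -4896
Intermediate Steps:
l(K, u) = 9 + K*u
-96*(l(8, p) + 18) = -96*((9 + 8*3) + 18) = -96*((9 + 24) + 18) = -96*(33 + 18) = -96*51 = -4896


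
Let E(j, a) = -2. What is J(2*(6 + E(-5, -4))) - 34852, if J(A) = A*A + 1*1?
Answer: -34787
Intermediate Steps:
J(A) = 1 + A**2 (J(A) = A**2 + 1 = 1 + A**2)
J(2*(6 + E(-5, -4))) - 34852 = (1 + (2*(6 - 2))**2) - 34852 = (1 + (2*4)**2) - 34852 = (1 + 8**2) - 34852 = (1 + 64) - 34852 = 65 - 34852 = -34787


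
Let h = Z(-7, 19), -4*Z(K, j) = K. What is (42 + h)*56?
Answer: 2450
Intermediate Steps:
Z(K, j) = -K/4
h = 7/4 (h = -1/4*(-7) = 7/4 ≈ 1.7500)
(42 + h)*56 = (42 + 7/4)*56 = (175/4)*56 = 2450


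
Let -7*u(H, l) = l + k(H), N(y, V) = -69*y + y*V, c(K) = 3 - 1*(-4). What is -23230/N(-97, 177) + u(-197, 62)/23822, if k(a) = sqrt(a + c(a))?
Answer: 968261477/436728726 - I*sqrt(190)/166754 ≈ 2.2171 - 8.2661e-5*I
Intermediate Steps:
c(K) = 7 (c(K) = 3 + 4 = 7)
N(y, V) = -69*y + V*y
k(a) = sqrt(7 + a) (k(a) = sqrt(a + 7) = sqrt(7 + a))
u(H, l) = -l/7 - sqrt(7 + H)/7 (u(H, l) = -(l + sqrt(7 + H))/7 = -l/7 - sqrt(7 + H)/7)
-23230/N(-97, 177) + u(-197, 62)/23822 = -23230*(-1/(97*(-69 + 177))) + (-1/7*62 - sqrt(7 - 197)/7)/23822 = -23230/((-97*108)) + (-62/7 - I*sqrt(190)/7)*(1/23822) = -23230/(-10476) + (-62/7 - I*sqrt(190)/7)*(1/23822) = -23230*(-1/10476) + (-62/7 - I*sqrt(190)/7)*(1/23822) = 11615/5238 + (-31/83377 - I*sqrt(190)/166754) = 968261477/436728726 - I*sqrt(190)/166754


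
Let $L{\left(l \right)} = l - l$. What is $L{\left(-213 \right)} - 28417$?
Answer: $-28417$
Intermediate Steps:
$L{\left(l \right)} = 0$
$L{\left(-213 \right)} - 28417 = 0 - 28417 = -28417$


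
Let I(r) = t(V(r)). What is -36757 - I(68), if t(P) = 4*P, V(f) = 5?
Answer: -36777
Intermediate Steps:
I(r) = 20 (I(r) = 4*5 = 20)
-36757 - I(68) = -36757 - 1*20 = -36757 - 20 = -36777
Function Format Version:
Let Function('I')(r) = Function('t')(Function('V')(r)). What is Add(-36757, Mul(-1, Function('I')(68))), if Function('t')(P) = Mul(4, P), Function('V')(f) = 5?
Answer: -36777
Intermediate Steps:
Function('I')(r) = 20 (Function('I')(r) = Mul(4, 5) = 20)
Add(-36757, Mul(-1, Function('I')(68))) = Add(-36757, Mul(-1, 20)) = Add(-36757, -20) = -36777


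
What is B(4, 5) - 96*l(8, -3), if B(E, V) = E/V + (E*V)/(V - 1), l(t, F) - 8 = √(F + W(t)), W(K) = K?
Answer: -3811/5 - 96*√5 ≈ -976.86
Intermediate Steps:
l(t, F) = 8 + √(F + t)
B(E, V) = E/V + E*V/(-1 + V) (B(E, V) = E/V + (E*V)/(-1 + V) = E/V + E*V/(-1 + V))
B(4, 5) - 96*l(8, -3) = 4*(-1 + 5 + 5²)/(5*(-1 + 5)) - 96*(8 + √(-3 + 8)) = 4*(⅕)*(-1 + 5 + 25)/4 - 96*(8 + √5) = 4*(⅕)*(¼)*29 + (-768 - 96*√5) = 29/5 + (-768 - 96*√5) = -3811/5 - 96*√5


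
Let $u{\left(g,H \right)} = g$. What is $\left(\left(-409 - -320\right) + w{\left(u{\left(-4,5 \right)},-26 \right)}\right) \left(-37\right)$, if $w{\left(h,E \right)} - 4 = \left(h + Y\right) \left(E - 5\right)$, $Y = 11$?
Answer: $11174$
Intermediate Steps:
$w{\left(h,E \right)} = 4 + \left(-5 + E\right) \left(11 + h\right)$ ($w{\left(h,E \right)} = 4 + \left(h + 11\right) \left(E - 5\right) = 4 + \left(11 + h\right) \left(-5 + E\right) = 4 + \left(-5 + E\right) \left(11 + h\right)$)
$\left(\left(-409 - -320\right) + w{\left(u{\left(-4,5 \right)},-26 \right)}\right) \left(-37\right) = \left(\left(-409 - -320\right) - 213\right) \left(-37\right) = \left(\left(-409 + 320\right) + \left(-51 + 20 - 286 + 104\right)\right) \left(-37\right) = \left(-89 - 213\right) \left(-37\right) = \left(-302\right) \left(-37\right) = 11174$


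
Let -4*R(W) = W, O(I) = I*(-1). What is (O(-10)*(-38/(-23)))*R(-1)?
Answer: 95/23 ≈ 4.1304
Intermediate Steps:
O(I) = -I
R(W) = -W/4
(O(-10)*(-38/(-23)))*R(-1) = ((-1*(-10))*(-38/(-23)))*(-1/4*(-1)) = (10*(-38*(-1/23)))*(1/4) = (10*(38/23))*(1/4) = (380/23)*(1/4) = 95/23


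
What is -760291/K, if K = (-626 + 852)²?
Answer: -760291/51076 ≈ -14.885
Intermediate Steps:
K = 51076 (K = 226² = 51076)
-760291/K = -760291/51076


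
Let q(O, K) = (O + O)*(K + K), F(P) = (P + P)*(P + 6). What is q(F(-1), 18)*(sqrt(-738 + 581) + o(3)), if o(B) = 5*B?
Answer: -10800 - 720*I*sqrt(157) ≈ -10800.0 - 9021.6*I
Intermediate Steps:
F(P) = 2*P*(6 + P) (F(P) = (2*P)*(6 + P) = 2*P*(6 + P))
q(O, K) = 4*K*O (q(O, K) = (2*O)*(2*K) = 4*K*O)
q(F(-1), 18)*(sqrt(-738 + 581) + o(3)) = (4*18*(2*(-1)*(6 - 1)))*(sqrt(-738 + 581) + 5*3) = (4*18*(2*(-1)*5))*(sqrt(-157) + 15) = (4*18*(-10))*(I*sqrt(157) + 15) = -720*(15 + I*sqrt(157)) = -10800 - 720*I*sqrt(157)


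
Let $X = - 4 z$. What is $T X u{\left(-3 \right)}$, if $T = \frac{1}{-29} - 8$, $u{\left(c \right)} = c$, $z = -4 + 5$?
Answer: $- \frac{2796}{29} \approx -96.414$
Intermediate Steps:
$z = 1$
$T = - \frac{233}{29}$ ($T = - \frac{1}{29} - 8 = - \frac{233}{29} \approx -8.0345$)
$X = -4$ ($X = \left(-4\right) 1 = -4$)
$T X u{\left(-3 \right)} = \left(- \frac{233}{29}\right) \left(-4\right) \left(-3\right) = \frac{932}{29} \left(-3\right) = - \frac{2796}{29}$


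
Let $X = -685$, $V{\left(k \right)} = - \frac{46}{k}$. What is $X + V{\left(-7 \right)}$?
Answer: $- \frac{4749}{7} \approx -678.43$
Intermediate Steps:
$X + V{\left(-7 \right)} = -685 - \frac{46}{-7} = -685 - - \frac{46}{7} = -685 + \frac{46}{7} = - \frac{4749}{7}$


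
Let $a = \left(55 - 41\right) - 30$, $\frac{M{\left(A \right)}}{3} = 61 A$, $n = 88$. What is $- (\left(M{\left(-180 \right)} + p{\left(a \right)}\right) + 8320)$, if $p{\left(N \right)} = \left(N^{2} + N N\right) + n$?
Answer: $24020$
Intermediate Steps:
$M{\left(A \right)} = 183 A$ ($M{\left(A \right)} = 3 \cdot 61 A = 183 A$)
$a = -16$ ($a = 14 - 30 = -16$)
$p{\left(N \right)} = 88 + 2 N^{2}$ ($p{\left(N \right)} = \left(N^{2} + N N\right) + 88 = \left(N^{2} + N^{2}\right) + 88 = 2 N^{2} + 88 = 88 + 2 N^{2}$)
$- (\left(M{\left(-180 \right)} + p{\left(a \right)}\right) + 8320) = - (\left(183 \left(-180\right) + \left(88 + 2 \left(-16\right)^{2}\right)\right) + 8320) = - (\left(-32940 + \left(88 + 2 \cdot 256\right)\right) + 8320) = - (\left(-32940 + \left(88 + 512\right)\right) + 8320) = - (\left(-32940 + 600\right) + 8320) = - (-32340 + 8320) = \left(-1\right) \left(-24020\right) = 24020$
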